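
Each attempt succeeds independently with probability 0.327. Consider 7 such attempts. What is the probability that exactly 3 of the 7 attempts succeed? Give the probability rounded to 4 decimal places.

0.2511

X ~ Binomial(n=7, p=0.327).
P(X=3) = C(7,3) · p^3 · (1−p)^4
= 35 · 0.034966 · 0.20514 = 0.251057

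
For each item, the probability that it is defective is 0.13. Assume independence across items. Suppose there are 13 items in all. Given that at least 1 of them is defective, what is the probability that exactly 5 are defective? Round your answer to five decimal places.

0.01875

X ~ Binomial(13, 0.13). Want P(X=5 | X≥1) = P(X=5) / P(X≥1).
P(X=5) = C(13,5)·0.13^5·0.87^8 = 0.0156837
P(X≥1) = 1 − 0.1635876 = 0.8364124
Ratio = 0.0156837 / 0.8364124 = 0.0187512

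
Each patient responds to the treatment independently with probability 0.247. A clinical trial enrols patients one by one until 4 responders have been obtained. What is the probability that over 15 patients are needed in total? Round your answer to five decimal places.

Needing more than 15 patients ⇔ fewer than 4 successes in the first 15. With X ~ Binomial(15, 0.247), P(Y > 15) = P(X ≤ 3).
  k=0: C(15,0)·0.247^0·0.753^15 = 0.0141881
  k=1: C(15,1)·0.247^1·0.753^14 = 0.0698100
  k=2: C(15,2)·0.247^2·0.753^13 = 0.1602942
  k=3: C(15,3)·0.247^3·0.753^12 = 0.2278463
P(X ≤ 3) = 0.4721387

0.47214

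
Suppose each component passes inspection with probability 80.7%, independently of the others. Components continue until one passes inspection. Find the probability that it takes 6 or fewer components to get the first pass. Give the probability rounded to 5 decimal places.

0.99995

Y = number of components to the first success; geometric, p = 0.807.
P(Y ≤ 6) = 1 − (1−p)^6 = 1 − 0.0000517 = 0.9999483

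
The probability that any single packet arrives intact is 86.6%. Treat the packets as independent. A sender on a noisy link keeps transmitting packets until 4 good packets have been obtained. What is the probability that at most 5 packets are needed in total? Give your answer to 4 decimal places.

Finishing within 5 packets ⇔ at least 4 successes in the first 5. With X ~ Binomial(5, 0.866), P(Y ≤ 5) = 1 − P(X ≤ 3).
  k=0: C(5,0)·0.866^0·0.134^5 = 0.000043
  k=1: C(5,1)·0.866^1·0.134^4 = 0.001396
  k=2: C(5,2)·0.866^2·0.134^3 = 0.018045
  k=3: C(5,3)·0.866^3·0.134^2 = 0.116617
1 − 0.136101 = 0.863899

0.8639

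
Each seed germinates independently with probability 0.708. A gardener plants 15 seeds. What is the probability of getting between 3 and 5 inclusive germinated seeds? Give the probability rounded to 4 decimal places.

X ~ Binomial(15, 0.708); P(3 ≤ X ≤ 5) = Σ C(15,k) p^k (1−p)^(15−k) over k:
  k=3: C(15,3)·0.708^3·0.292^12 = 0.000062
  k=4: C(15,4)·0.708^4·0.292^11 = 0.000451
  k=5: C(15,5)·0.708^5·0.292^10 = 0.002407
Total = 0.002921

0.0029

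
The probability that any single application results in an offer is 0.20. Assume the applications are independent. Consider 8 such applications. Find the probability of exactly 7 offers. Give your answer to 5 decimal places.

X ~ Binomial(n=8, p=0.20).
P(X=7) = C(8,7) · p^7 · (1−p)^1
= 8 · 1.28e-05 · 0.8 = 0.0000819

0.00008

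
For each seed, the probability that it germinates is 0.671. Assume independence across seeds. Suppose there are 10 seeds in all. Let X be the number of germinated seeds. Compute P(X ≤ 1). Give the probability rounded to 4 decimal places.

X ~ Binomial(10, 0.671); P(X ≤ 1) = Σ C(10,k) p^k (1−p)^(10−k) over k:
  k=0: C(10,0)·0.671^0·0.329^10 = 0.000015
  k=1: C(10,1)·0.671^1·0.329^9 = 0.000303
Total = 0.000318

0.0003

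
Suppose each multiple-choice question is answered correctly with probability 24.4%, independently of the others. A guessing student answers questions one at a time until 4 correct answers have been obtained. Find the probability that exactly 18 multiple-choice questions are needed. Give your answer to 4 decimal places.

0.0480

Y = trial on which the fourth success occurs; negative binomial, r=4, p=0.244.
P(Y=18) = C(17,3) · p^4 · (1−p)^14
= 680 · 0.0035445 · 0.019921 = 0.048015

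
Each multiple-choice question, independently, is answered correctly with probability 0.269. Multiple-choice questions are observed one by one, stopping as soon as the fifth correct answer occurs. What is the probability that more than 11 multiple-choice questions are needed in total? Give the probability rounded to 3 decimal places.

Needing more than 11 multiple-choice questions ⇔ fewer than 5 successes in the first 11. With X ~ Binomial(11, 0.269), P(Y > 11) = P(X ≤ 4).
  k=0: C(11,0)·0.269^0·0.731^11 = 0.03185
  k=1: C(11,1)·0.269^1·0.731^10 = 0.12892
  k=2: C(11,2)·0.269^2·0.731^9 = 0.23720
  k=3: C(11,3)·0.269^3·0.731^8 = 0.26187
  k=4: C(11,4)·0.269^4·0.731^7 = 0.19273
P(X ≤ 4) = 0.85257

0.853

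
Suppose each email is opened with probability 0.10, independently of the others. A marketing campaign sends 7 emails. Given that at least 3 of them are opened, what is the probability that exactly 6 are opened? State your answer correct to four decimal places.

X ~ Binomial(7, 0.10). Want P(X=6 | X≥3) = P(X=6) / P(X≥3).
P(X=6) = C(7,6)·0.10^6·0.90^1 = 0.000006
P(X≥3) = 1 − 0.478297 − 0.372009 − 0.124003 = 0.025691
Ratio = 0.000006 / 0.025691 = 0.000245

0.0002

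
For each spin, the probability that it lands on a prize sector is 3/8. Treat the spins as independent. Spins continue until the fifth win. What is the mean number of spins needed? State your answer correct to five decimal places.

Y = total spins until the fifth success; negative binomial with r=5, p=0.375.
E[Y] = r / p = 5 / 0.375 = 13.3333333

13.33333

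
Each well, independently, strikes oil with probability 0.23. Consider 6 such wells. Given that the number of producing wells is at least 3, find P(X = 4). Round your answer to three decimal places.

0.179

X ~ Binomial(6, 0.23). Want P(X=4 | X≥3) = P(X=4) / P(X≥3).
P(X=4) = C(6,4)·0.23^4·0.77^2 = 0.02489
P(X≥3) = 1 − 0.20842 − 0.37354 − 0.27894 = 0.13910
Ratio = 0.02489 / 0.13910 = 0.17892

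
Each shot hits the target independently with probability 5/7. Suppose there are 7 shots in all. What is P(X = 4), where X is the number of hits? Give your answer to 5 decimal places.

X ~ Binomial(n=7, p=0.714286).
P(X=4) = C(7,4) · p^4 · (1−p)^3
= 35 · 0.26031 · 0.023324 = 0.2124965

0.21250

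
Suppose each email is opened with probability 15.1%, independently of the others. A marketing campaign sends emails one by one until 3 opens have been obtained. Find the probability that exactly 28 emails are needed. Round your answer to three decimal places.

Y = trial on which the third success occurs; negative binomial, r=3, p=0.151.
P(Y=28) = C(27,2) · p^3 · (1−p)^25
= 351 · 0.003443 · 0.016699 = 0.02018

0.020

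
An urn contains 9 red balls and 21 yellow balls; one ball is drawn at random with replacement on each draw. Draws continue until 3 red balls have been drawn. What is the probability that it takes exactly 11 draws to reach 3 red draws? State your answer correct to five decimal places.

Y = trial on which the third success occurs; negative binomial, r=3, p=0.30.
P(Y=11) = C(10,2) · p^3 · (1−p)^8
= 45 · 0.027 · 0.057648 = 0.0700423

0.07004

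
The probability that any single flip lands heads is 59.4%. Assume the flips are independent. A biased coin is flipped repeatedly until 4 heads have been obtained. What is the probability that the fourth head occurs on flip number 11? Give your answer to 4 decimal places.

0.0272

Y = trial on which the fourth success occurs; negative binomial, r=4, p=0.594.
P(Y=11) = C(10,3) · p^4 · (1−p)^7
= 120 · 0.12449 · 0.0018184 = 0.027165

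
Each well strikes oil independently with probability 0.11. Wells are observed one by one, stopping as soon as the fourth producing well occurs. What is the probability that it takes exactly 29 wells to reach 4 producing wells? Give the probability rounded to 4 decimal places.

0.0260

Y = trial on which the fourth success occurs; negative binomial, r=4, p=0.11.
P(Y=29) = C(28,3) · p^4 · (1−p)^25
= 3276 · 0.00014641 · 0.054294 = 0.026041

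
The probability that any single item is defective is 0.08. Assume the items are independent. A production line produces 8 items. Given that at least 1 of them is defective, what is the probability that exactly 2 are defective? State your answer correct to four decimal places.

0.2232

X ~ Binomial(8, 0.08). Want P(X=2 | X≥1) = P(X=2) / P(X≥1).
P(X=2) = C(8,2)·0.08^2·0.92^6 = 0.108659
P(X≥1) = 1 − 0.513219 = 0.486781
Ratio = 0.108659 / 0.486781 = 0.223219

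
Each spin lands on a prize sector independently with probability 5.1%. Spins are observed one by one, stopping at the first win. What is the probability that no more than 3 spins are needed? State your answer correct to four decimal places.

Y = number of spins to the first success; geometric, p = 0.051.
P(Y ≤ 3) = 1 − (1−p)^3 = 1 − 0.854670 = 0.145330

0.1453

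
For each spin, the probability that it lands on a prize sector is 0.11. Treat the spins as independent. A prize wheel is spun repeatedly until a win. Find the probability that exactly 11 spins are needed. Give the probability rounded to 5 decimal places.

Geometric (trials to first success), p = 0.11.
P(Y = 11) = (1−p)^10 · p = 0.31182 · 0.11 = 0.0342999

0.03430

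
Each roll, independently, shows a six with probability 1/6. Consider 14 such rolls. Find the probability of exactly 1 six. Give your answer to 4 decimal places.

X ~ Binomial(n=14, p=0.166667).
P(X=1) = C(14,1) · p^1 · (1−p)^13
= 14 · 0.16667 · 0.093464 = 0.218082

0.2181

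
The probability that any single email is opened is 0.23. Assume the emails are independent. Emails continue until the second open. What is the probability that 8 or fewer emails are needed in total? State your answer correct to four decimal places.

Finishing within 8 emails ⇔ at least 2 successes in the first 8. With X ~ Binomial(8, 0.23), P(Y ≤ 8) = 1 − P(X ≤ 1).
  k=0: C(8,0)·0.23^0·0.77^8 = 0.123574
  k=1: C(8,1)·0.23^1·0.77^7 = 0.295293
1 − 0.418866 = 0.581134

0.5811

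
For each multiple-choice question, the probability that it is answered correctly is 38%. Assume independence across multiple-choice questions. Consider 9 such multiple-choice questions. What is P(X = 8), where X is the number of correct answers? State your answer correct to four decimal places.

0.0024

X ~ Binomial(n=9, p=0.38).
P(X=8) = C(9,8) · p^8 · (1−p)^1
= 9 · 0.00043478 · 0.62 = 0.002426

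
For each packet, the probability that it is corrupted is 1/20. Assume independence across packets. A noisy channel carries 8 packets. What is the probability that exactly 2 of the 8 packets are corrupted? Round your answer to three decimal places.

0.051

X ~ Binomial(n=8, p=0.05).
P(X=2) = C(8,2) · p^2 · (1−p)^6
= 28 · 0.0025 · 0.73509 = 0.05146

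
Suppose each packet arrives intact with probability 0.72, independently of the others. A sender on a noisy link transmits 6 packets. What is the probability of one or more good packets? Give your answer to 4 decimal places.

P(at least one) = 1 − P(none) = 1 − (1 − 0.72)^6
= 1 − 0.000482 = 0.999518

0.9995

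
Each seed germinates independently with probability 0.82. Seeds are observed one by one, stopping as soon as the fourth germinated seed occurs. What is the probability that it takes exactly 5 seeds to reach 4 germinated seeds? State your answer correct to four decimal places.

0.3255

Y = trial on which the fourth success occurs; negative binomial, r=4, p=0.82.
P(Y=5) = C(4,3) · p^4 · (1−p)^1
= 4 · 0.45212 · 0.18 = 0.325528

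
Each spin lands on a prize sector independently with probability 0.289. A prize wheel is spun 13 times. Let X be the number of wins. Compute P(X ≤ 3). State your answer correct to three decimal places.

0.455

X ~ Binomial(13, 0.289); P(X ≤ 3) = Σ C(13,k) p^k (1−p)^(13−k) over k:
  k=0: C(13,0)·0.289^0·0.711^13 = 0.01187
  k=1: C(13,1)·0.289^1·0.711^12 = 0.06270
  k=2: C(13,2)·0.289^2·0.711^11 = 0.15292
  k=3: C(13,3)·0.289^3·0.711^10 = 0.22791
Total = 0.45539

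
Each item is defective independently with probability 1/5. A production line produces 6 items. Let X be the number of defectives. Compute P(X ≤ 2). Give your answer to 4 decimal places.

X ~ Binomial(6, 0.20); P(X ≤ 2) = Σ C(6,k) p^k (1−p)^(6−k) over k:
  k=0: C(6,0)·0.20^0·0.80^6 = 0.262144
  k=1: C(6,1)·0.20^1·0.80^5 = 0.393216
  k=2: C(6,2)·0.20^2·0.80^4 = 0.245760
Total = 0.901120

0.9011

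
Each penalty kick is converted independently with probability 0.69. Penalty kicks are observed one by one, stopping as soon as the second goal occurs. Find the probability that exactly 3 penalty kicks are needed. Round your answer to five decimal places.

Y = trial on which the second success occurs; negative binomial, r=2, p=0.69.
P(Y=3) = C(2,1) · p^2 · (1−p)^1
= 2 · 0.4761 · 0.31 = 0.2951820

0.29518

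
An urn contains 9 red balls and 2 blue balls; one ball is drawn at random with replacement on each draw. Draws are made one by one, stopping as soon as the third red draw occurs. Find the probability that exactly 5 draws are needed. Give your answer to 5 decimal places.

Y = trial on which the third success occurs; negative binomial, r=3, p=0.818182.
P(Y=5) = C(4,2) · p^3 · (1−p)^2
= 6 · 0.54771 · 0.033058 = 0.1086364

0.10864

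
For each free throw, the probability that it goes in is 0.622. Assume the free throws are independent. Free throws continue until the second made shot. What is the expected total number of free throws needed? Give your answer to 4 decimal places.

3.2154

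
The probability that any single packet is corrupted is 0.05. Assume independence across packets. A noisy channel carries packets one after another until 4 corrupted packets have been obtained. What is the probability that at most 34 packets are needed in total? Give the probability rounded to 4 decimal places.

0.0881

Finishing within 34 packets ⇔ at least 4 successes in the first 34. With X ~ Binomial(34, 0.05), P(Y ≤ 34) = 1 − P(X ≤ 3).
  k=0: C(34,0)·0.05^0·0.95^34 = 0.174825
  k=1: C(34,1)·0.05^1·0.95^33 = 0.312844
  k=2: C(34,2)·0.05^2·0.95^32 = 0.271680
  k=3: C(34,3)·0.05^3·0.95^31 = 0.152522
1 − 0.911871 = 0.088129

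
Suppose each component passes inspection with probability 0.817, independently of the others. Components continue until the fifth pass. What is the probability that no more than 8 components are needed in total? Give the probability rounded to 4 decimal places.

Finishing within 8 components ⇔ at least 5 successes in the first 8. With X ~ Binomial(8, 0.817), P(Y ≤ 8) = 1 − P(X ≤ 4).
  k=0: C(8,0)·0.817^0·0.183^8 = 0.000001
  k=1: C(8,1)·0.817^1·0.183^7 = 0.000045
  k=2: C(8,2)·0.817^2·0.183^6 = 0.000702
  k=3: C(8,3)·0.817^3·0.183^5 = 0.006268
  k=4: C(8,4)·0.817^4·0.183^4 = 0.034978
1 − 0.041994 = 0.958006

0.9580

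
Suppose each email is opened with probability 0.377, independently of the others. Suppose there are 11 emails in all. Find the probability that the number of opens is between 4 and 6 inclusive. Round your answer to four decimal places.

X ~ Binomial(11, 0.377); P(4 ≤ X ≤ 6) = Σ C(11,k) p^k (1−p)^(11−k) over k:
  k=4: C(11,4)·0.377^4·0.623^7 = 0.242826
  k=5: C(11,5)·0.377^5·0.623^6 = 0.205720
  k=6: C(11,6)·0.377^6·0.623^5 = 0.124489
Total = 0.573035

0.5730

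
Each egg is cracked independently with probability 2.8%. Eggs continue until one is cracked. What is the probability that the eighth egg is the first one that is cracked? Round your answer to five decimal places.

Geometric (trials to first success), p = 0.028.
P(Y = 8) = (1−p)^7 · p = 0.81972 · 0.028 = 0.0229521

0.02295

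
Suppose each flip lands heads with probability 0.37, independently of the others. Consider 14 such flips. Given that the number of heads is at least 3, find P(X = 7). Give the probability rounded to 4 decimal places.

0.1370

X ~ Binomial(14, 0.37). Want P(X=7 | X≥3) = P(X=7) / P(X≥3).
P(X=7) = C(14,7)·0.37^7·0.63^7 = 0.128334
P(X≥3) = 1 − 0.001552 − 0.012757 − 0.048700 = 0.936991
Ratio = 0.128334 / 0.936991 = 0.136964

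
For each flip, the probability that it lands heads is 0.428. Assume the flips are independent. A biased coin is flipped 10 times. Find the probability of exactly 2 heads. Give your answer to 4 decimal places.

0.0945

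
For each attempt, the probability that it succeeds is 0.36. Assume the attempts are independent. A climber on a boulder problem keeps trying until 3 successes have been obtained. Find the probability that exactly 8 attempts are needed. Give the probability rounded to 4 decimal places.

0.1052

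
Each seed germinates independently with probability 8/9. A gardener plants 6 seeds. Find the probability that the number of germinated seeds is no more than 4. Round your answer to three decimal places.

X ~ Binomial(6, 0.888889); P(X ≤ 4) = Σ C(6,k) p^k (1−p)^(6−k) over k:
  k=0: C(6,0)·0.888889^0·0.111111^6 = 0.00000
  k=1: C(6,1)·0.888889^1·0.111111^5 = 0.00009
  k=2: C(6,2)·0.888889^2·0.111111^4 = 0.00181
  k=3: C(6,3)·0.888889^3·0.111111^3 = 0.01927
  k=4: C(6,4)·0.888889^4·0.111111^2 = 0.11561
Total = 0.13678

0.137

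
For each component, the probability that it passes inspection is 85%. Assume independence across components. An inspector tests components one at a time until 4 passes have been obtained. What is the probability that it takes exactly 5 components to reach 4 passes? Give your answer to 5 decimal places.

0.31320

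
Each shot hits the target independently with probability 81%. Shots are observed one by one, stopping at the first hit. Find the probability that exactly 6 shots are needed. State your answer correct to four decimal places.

0.0002

Geometric (trials to first success), p = 0.81.
P(Y = 6) = (1−p)^5 · p = 0.00024761 · 0.81 = 0.000201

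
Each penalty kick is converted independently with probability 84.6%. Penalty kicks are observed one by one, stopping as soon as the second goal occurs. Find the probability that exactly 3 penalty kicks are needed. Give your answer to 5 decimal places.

Y = trial on which the second success occurs; negative binomial, r=2, p=0.846.
P(Y=3) = C(2,1) · p^2 · (1−p)^1
= 2 · 0.71572 · 0.154 = 0.2204405

0.22044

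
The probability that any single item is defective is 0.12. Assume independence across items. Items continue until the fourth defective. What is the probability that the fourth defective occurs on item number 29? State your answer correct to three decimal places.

0.028

Y = trial on which the fourth success occurs; negative binomial, r=4, p=0.12.
P(Y=29) = C(28,3) · p^4 · (1−p)^25
= 3276 · 0.00020736 · 0.040932 = 0.02781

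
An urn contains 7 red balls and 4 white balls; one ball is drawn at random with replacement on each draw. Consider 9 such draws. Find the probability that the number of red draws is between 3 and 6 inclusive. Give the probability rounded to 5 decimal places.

0.67958

X ~ Binomial(9, 0.636364); P(3 ≤ X ≤ 6) = Σ C(9,k) p^k (1−p)^(9−k) over k:
  k=3: C(9,3)·0.636364^3·0.363636^6 = 0.0500494
  k=4: C(9,4)·0.636364^4·0.363636^5 = 0.1313798
  k=5: C(9,5)·0.636364^5·0.363636^4 = 0.2299146
  k=6: C(9,6)·0.636364^6·0.363636^3 = 0.2682337
Total = 0.6795775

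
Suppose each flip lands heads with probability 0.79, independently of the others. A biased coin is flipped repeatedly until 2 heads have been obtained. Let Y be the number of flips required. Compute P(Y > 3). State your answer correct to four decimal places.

0.1138

Needing more than 3 flips ⇔ fewer than 2 successes in the first 3. With X ~ Binomial(3, 0.79), P(Y > 3) = P(X ≤ 1).
  k=0: C(3,0)·0.79^0·0.21^3 = 0.009261
  k=1: C(3,1)·0.79^1·0.21^2 = 0.104517
P(X ≤ 1) = 0.113778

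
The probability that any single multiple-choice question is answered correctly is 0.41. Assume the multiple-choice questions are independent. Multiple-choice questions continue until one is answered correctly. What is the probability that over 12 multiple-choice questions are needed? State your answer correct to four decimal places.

0.0018

Y = number of multiple-choice questions to the first success; geometric, p = 0.41.
P(Y > 12) = P(first 12 all fail) = (1−p)^12 = 0.001779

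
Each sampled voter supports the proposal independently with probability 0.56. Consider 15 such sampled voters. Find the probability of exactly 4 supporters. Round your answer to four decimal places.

X ~ Binomial(n=15, p=0.56).
P(X=4) = C(15,4) · p^4 · (1−p)^11
= 1365 · 0.098345 · 0.00011967 = 0.016064

0.0161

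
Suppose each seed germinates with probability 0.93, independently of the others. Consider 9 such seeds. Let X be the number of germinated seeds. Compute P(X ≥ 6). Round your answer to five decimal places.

X ~ Binomial(9, 0.93); P(X ≥ 6) = Σ C(9,k) p^k (1−p)^(9−k) over k:
  k=6: C(9,6)·0.93^6·0.07^3 = 0.0186411
  k=7: C(9,7)·0.93^7·0.07^2 = 0.1061400
  k=8: C(9,8)·0.93^8·0.07^1 = 0.3525365
  k=9: C(9,9)·0.93^9·0.07^0 = 0.5204111
Total = 0.9977287

0.99773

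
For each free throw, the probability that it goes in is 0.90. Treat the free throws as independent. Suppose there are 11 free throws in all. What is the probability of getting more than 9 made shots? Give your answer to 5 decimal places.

0.69736

X ~ Binomial(11, 0.90); P(X ≥ 10) = Σ C(11,k) p^k (1−p)^(11−k) over k:
  k=10: C(11,10)·0.90^10·0.10^1 = 0.3835463
  k=11: C(11,11)·0.90^11·0.10^0 = 0.3138106
Total = 0.6973569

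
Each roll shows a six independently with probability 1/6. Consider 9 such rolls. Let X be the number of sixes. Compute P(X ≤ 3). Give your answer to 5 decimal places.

X ~ Binomial(9, 0.166667); P(X ≤ 3) = Σ C(9,k) p^k (1−p)^(9−k) over k:
  k=0: C(9,0)·0.166667^0·0.833333^9 = 0.1938067
  k=1: C(9,1)·0.166667^1·0.833333^8 = 0.3488521
  k=2: C(9,2)·0.166667^2·0.833333^7 = 0.2790816
  k=3: C(9,3)·0.166667^3·0.833333^6 = 0.1302381
Total = 0.9519785

0.95198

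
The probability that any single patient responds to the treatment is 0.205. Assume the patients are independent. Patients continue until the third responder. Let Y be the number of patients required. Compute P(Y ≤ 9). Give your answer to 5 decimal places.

Finishing within 9 patients ⇔ at least 3 successes in the first 9. With X ~ Binomial(9, 0.205), P(Y ≤ 9) = 1 − P(X ≤ 2).
  k=0: C(9,0)·0.205^0·0.795^9 = 0.1268540
  k=1: C(9,1)·0.205^1·0.795^8 = 0.2943970
  k=2: C(9,2)·0.205^2·0.795^7 = 0.3036548
1 − 0.7249058 = 0.2750942

0.27509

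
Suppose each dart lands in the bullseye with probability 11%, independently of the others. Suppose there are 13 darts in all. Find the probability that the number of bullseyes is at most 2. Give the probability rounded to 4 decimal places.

X ~ Binomial(13, 0.11); P(X ≤ 2) = Σ C(13,k) p^k (1−p)^(13−k) over k:
  k=0: C(13,0)·0.11^0·0.89^13 = 0.219821
  k=1: C(13,1)·0.11^1·0.89^12 = 0.353196
  k=2: C(13,2)·0.11^2·0.89^11 = 0.261921
Total = 0.834939

0.8349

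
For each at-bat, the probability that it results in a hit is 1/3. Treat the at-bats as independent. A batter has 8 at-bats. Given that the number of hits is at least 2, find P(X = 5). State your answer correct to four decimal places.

X ~ Binomial(8, 0.333333). Want P(X=5 | X≥2) = P(X=5) / P(X≥2).
P(X=5) = C(8,5)·0.333333^5·0.666667^3 = 0.068282
P(X≥2) = 1 − 0.039018 − 0.156074 = 0.804908
Ratio = 0.068282 / 0.804908 = 0.084832

0.0848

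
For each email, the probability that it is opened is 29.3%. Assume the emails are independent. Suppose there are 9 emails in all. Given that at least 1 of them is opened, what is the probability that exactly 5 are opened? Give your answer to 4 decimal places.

X ~ Binomial(9, 0.293). Want P(X=5 | X≥1) = P(X=5) / P(X≥1).
P(X=5) = C(9,5)·0.293^5·0.707^4 = 0.067981
P(X≥1) = 1 − 0.044134 = 0.955866
Ratio = 0.067981 / 0.955866 = 0.071120

0.0711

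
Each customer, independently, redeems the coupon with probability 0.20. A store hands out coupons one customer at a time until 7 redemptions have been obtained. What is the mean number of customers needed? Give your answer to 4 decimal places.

35.0000

Y = total customers until the seventh success; negative binomial with r=7, p=0.20.
E[Y] = r / p = 7 / 0.20 = 35.000000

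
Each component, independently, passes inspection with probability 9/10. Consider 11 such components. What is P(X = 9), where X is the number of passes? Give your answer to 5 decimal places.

X ~ Binomial(n=11, p=0.90).
P(X=9) = C(11,9) · p^9 · (1−p)^2
= 55 · 0.38742 · 0.01 = 0.2130813

0.21308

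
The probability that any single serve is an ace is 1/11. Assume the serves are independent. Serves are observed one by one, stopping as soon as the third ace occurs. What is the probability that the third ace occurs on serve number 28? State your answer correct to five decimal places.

Y = trial on which the third success occurs; negative binomial, r=3, p=0.090909.
P(Y=28) = C(27,2) · p^3 · (1−p)^25
= 351 · 0.00075131 · 0.092296 = 0.0243395

0.02434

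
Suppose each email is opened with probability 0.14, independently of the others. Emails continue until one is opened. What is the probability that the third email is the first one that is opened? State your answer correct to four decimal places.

0.1035

Geometric (trials to first success), p = 0.14.
P(Y = 3) = (1−p)^2 · p = 0.7396 · 0.14 = 0.103544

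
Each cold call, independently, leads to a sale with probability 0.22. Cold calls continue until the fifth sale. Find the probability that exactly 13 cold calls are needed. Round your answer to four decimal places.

Y = trial on which the fifth success occurs; negative binomial, r=5, p=0.22.
P(Y=13) = C(12,4) · p^5 · (1−p)^8
= 495 · 0.00051536 · 0.13701 = 0.034952

0.0350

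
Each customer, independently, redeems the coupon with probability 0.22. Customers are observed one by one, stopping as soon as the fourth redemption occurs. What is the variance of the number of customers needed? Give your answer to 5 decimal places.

Y = total customers until the fourth success; negative binomial with r=4, p=0.22.
Var(Y) = r(1−p)/p² = 4·0.78 / 0.22² = 64.4628099

64.46281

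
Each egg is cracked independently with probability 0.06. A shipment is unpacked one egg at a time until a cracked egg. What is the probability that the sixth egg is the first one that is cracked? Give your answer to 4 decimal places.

0.0440

Geometric (trials to first success), p = 0.06.
P(Y = 6) = (1−p)^5 · p = 0.7339 · 0.06 = 0.044034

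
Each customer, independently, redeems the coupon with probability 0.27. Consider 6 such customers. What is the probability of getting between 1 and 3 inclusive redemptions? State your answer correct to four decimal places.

0.7995

X ~ Binomial(6, 0.27); P(1 ≤ X ≤ 3) = Σ C(6,k) p^k (1−p)^(6−k) over k:
  k=1: C(6,1)·0.27^1·0.73^5 = 0.335838
  k=2: C(6,2)·0.27^2·0.73^4 = 0.310535
  k=3: C(6,3)·0.27^3·0.73^3 = 0.153140
Total = 0.799513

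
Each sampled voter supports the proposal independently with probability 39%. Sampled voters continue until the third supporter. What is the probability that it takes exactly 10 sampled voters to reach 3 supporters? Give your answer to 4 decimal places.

Y = trial on which the third success occurs; negative binomial, r=3, p=0.39.
P(Y=10) = C(9,2) · p^3 · (1−p)^7
= 36 · 0.059319 · 0.031427 = 0.067113

0.0671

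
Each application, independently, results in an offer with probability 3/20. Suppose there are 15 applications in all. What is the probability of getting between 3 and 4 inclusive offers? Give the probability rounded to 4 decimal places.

X ~ Binomial(15, 0.15); P(3 ≤ X ≤ 4) = Σ C(15,k) p^k (1−p)^(15−k) over k:
  k=3: C(15,3)·0.15^3·0.85^12 = 0.218430
  k=4: C(15,4)·0.15^4·0.85^11 = 0.115639
Total = 0.334069

0.3341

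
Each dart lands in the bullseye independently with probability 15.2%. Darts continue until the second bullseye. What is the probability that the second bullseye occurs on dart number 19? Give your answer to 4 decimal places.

0.0252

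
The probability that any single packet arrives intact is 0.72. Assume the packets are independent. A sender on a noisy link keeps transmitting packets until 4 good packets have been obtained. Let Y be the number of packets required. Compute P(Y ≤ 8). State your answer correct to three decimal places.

0.956

Finishing within 8 packets ⇔ at least 4 successes in the first 8. With X ~ Binomial(8, 0.72), P(Y ≤ 8) = 1 − P(X ≤ 3).
  k=0: C(8,0)·0.72^0·0.28^8 = 0.00004
  k=1: C(8,1)·0.72^1·0.28^7 = 0.00078
  k=2: C(8,2)·0.72^2·0.28^6 = 0.00699
  k=3: C(8,3)·0.72^3·0.28^5 = 0.03597
1 − 0.04378 = 0.95622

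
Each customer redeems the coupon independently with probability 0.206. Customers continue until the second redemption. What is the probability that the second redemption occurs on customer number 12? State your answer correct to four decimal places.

0.0465

Y = trial on which the second success occurs; negative binomial, r=2, p=0.206.
P(Y=12) = C(11,1) · p^2 · (1−p)^10
= 11 · 0.042436 · 0.099588 = 0.046487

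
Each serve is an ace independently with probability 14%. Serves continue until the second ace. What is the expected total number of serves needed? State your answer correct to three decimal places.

14.286

Y = total serves until the second success; negative binomial with r=2, p=0.14.
E[Y] = r / p = 2 / 0.14 = 14.28571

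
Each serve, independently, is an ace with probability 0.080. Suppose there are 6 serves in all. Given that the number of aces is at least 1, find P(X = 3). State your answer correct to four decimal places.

0.0203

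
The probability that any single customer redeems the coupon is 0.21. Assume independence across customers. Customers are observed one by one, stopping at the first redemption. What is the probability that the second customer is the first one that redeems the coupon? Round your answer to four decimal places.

0.1659

Geometric (trials to first success), p = 0.21.
P(Y = 2) = (1−p)^1 · p = 0.79 · 0.21 = 0.165900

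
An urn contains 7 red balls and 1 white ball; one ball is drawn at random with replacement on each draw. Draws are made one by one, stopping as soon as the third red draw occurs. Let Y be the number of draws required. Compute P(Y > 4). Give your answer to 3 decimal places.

0.079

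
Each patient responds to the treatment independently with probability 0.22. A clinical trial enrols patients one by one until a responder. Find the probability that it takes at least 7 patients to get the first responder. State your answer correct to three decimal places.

Y = number of patients to the first success; geometric, p = 0.22.
P(Y > 6) = P(first 6 all fail) = (1−p)^6 = 0.22520

0.225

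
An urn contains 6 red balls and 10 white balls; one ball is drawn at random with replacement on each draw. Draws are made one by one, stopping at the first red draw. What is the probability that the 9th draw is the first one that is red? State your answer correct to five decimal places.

Geometric (trials to first success), p = 0.375.
P(Y = 9) = (1−p)^8 · p = 0.023283 · 0.375 = 0.0087311

0.00873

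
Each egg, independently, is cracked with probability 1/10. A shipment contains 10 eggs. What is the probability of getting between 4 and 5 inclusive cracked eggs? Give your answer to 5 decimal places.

0.01265

X ~ Binomial(10, 0.10); P(4 ≤ X ≤ 5) = Σ C(10,k) p^k (1−p)^(10−k) over k:
  k=4: C(10,4)·0.10^4·0.90^6 = 0.0111603
  k=5: C(10,5)·0.10^5·0.90^5 = 0.0014880
Total = 0.0126483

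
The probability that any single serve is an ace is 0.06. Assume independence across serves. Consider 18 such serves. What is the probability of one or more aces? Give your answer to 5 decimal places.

0.67168

P(at least one) = 1 − P(none) = 1 − (1 − 0.06)^18
= 1 − 0.3283230 = 0.6716770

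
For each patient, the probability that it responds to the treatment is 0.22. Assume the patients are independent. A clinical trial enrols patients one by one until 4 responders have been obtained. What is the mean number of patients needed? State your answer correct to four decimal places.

18.1818

Y = total patients until the fourth success; negative binomial with r=4, p=0.22.
E[Y] = r / p = 4 / 0.22 = 18.181818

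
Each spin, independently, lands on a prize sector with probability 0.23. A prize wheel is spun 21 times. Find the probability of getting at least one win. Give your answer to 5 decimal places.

0.99587

P(at least one) = 1 − P(none) = 1 − (1 − 0.23)^21
= 1 − 0.0041334 = 0.9958666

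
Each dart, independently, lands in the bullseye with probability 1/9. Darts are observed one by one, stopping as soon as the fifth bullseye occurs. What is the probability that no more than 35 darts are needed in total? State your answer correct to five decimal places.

0.34792

Finishing within 35 darts ⇔ at least 5 successes in the first 35. With X ~ Binomial(35, 0.111111), P(Y ≤ 35) = 1 − P(X ≤ 4).
  k=0: C(35,0)·0.111111^0·0.888889^35 = 0.0162055
  k=1: C(35,1)·0.111111^1·0.888889^34 = 0.0708989
  k=2: C(35,2)·0.111111^2·0.888889^33 = 0.1506603
  k=3: C(35,3)·0.111111^3·0.888889^32 = 0.2071579
  k=4: C(35,4)·0.111111^4·0.888889^31 = 0.2071579
1 − 0.6520804 = 0.3479196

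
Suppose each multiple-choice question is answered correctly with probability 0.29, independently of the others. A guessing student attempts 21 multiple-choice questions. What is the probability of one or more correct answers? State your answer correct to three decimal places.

P(at least one) = 1 − P(none) = 1 − (1 − 0.29)^21
= 1 − 0.00075 = 0.99925

0.999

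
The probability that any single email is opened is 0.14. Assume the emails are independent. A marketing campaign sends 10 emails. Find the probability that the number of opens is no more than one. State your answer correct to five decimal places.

X ~ Binomial(10, 0.14); P(X ≤ 1) = Σ C(10,k) p^k (1−p)^(10−k) over k:
  k=0: C(10,0)·0.14^0·0.86^10 = 0.2213016
  k=1: C(10,1)·0.14^1·0.86^9 = 0.3602584
Total = 0.5815600

0.58156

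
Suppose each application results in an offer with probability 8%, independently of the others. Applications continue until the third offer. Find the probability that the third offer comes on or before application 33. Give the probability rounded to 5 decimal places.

0.49820

Finishing within 33 applications ⇔ at least 3 successes in the first 33. With X ~ Binomial(33, 0.08), P(Y ≤ 33) = 1 − P(X ≤ 2).
  k=0: C(33,0)·0.08^0·0.92^33 = 0.0638261
  k=1: C(33,1)·0.08^1·0.92^32 = 0.1831532
  k=2: C(33,2)·0.08^2·0.92^31 = 0.2548218
1 − 0.5018010 = 0.4981990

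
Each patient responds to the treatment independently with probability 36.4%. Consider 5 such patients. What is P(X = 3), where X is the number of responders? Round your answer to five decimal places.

X ~ Binomial(n=5, p=0.364).
P(X=3) = C(5,3) · p^3 · (1−p)^2
= 10 · 0.048229 · 0.4045 = 0.1950825

0.19508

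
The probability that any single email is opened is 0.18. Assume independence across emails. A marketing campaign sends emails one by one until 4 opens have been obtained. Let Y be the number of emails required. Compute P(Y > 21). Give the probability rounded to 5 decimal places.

0.46159

Needing more than 21 emails ⇔ fewer than 4 successes in the first 21. With X ~ Binomial(21, 0.18), P(Y > 21) = P(X ≤ 3).
  k=0: C(21,0)·0.18^0·0.82^21 = 0.0154914
  k=1: C(21,1)·0.18^1·0.82^20 = 0.0714116
  k=2: C(21,2)·0.18^2·0.82^19 = 0.1567572
  k=3: C(21,3)·0.18^3·0.82^18 = 0.2179307
P(X ≤ 3) = 0.4615910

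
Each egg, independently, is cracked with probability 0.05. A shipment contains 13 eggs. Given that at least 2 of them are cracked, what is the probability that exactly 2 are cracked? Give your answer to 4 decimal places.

0.8190

X ~ Binomial(13, 0.05). Want P(X=2 | X≥2) = P(X=2) / P(X≥2).
P(X=2) = C(13,2)·0.05^2·0.95^11 = 0.110916
P(X≥2) = 1 − 0.513342 − 0.351234 = 0.135424
Ratio = 0.110916 / 0.135424 = 0.819029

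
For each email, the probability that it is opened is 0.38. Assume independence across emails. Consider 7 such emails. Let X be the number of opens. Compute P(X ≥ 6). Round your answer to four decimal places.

0.0142

X ~ Binomial(7, 0.38); P(X ≥ 6) = Σ C(7,k) p^k (1−p)^(7−k) over k:
  k=6: C(7,6)·0.38^6·0.62^1 = 0.013067
  k=7: C(7,7)·0.38^7·0.62^0 = 0.001144
Total = 0.014212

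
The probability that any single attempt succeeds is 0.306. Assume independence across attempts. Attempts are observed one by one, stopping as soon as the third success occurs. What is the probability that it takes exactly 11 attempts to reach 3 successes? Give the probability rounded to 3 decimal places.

0.069

Y = trial on which the third success occurs; negative binomial, r=3, p=0.306.
P(Y=11) = C(10,2) · p^3 · (1−p)^8
= 45 · 0.028653 · 0.053812 = 0.06938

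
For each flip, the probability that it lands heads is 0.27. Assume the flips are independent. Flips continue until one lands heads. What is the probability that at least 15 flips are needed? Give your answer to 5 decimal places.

Y = number of flips to the first success; geometric, p = 0.27.
P(Y > 14) = P(first 14 all fail) = (1−p)^14 = 0.0122045

0.01220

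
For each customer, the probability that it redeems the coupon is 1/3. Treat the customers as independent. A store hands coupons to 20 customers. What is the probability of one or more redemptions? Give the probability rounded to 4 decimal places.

0.9997

P(at least one) = 1 − P(none) = 1 − (1 − 0.333333)^20
= 1 − 0.000301 = 0.999699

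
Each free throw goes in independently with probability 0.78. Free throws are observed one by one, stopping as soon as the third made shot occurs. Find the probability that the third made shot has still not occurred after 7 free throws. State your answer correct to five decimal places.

0.00723

Needing more than 7 free throws ⇔ fewer than 3 successes in the first 7. With X ~ Binomial(7, 0.78), P(Y > 7) = P(X ≤ 2).
  k=0: C(7,0)·0.78^0·0.22^7 = 0.0000249
  k=1: C(7,1)·0.78^1·0.22^6 = 0.0006191
  k=2: C(7,2)·0.78^2·0.22^5 = 0.0065845
P(X ≤ 2) = 0.0072285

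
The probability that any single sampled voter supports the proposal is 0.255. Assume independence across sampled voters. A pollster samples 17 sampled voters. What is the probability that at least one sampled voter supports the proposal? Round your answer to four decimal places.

P(at least one) = 1 − P(none) = 1 − (1 − 0.255)^17
= 1 − 0.006709 = 0.993291

0.9933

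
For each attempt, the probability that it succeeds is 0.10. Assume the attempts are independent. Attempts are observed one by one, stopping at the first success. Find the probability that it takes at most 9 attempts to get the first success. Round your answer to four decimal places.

0.6126

Y = number of attempts to the first success; geometric, p = 0.10.
P(Y ≤ 9) = 1 − (1−p)^9 = 1 − 0.387420 = 0.612580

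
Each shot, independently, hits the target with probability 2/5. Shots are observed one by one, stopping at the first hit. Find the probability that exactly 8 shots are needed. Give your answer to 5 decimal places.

Geometric (trials to first success), p = 0.40.
P(Y = 8) = (1−p)^7 · p = 0.027994 · 0.40 = 0.0111974

0.01120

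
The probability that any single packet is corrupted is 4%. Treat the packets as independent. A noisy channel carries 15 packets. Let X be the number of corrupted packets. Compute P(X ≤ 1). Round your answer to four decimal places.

0.8809

X ~ Binomial(15, 0.04); P(X ≤ 1) = Σ C(15,k) p^k (1−p)^(15−k) over k:
  k=0: C(15,0)·0.04^0·0.96^15 = 0.542086
  k=1: C(15,1)·0.04^1·0.96^14 = 0.338804
Total = 0.880890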